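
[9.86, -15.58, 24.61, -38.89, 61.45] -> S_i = 9.86*(-1.58)^i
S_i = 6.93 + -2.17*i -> [6.93, 4.76, 2.59, 0.42, -1.75]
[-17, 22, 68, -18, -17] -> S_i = Random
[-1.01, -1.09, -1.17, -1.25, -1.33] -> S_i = -1.01 + -0.08*i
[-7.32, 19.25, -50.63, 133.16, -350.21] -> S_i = -7.32*(-2.63)^i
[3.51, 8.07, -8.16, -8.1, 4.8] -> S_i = Random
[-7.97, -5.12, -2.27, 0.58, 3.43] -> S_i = -7.97 + 2.85*i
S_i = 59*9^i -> [59, 531, 4779, 43011, 387099]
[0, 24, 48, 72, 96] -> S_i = 0 + 24*i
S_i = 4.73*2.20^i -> [4.73, 10.41, 22.89, 50.37, 110.8]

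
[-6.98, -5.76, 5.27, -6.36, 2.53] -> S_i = Random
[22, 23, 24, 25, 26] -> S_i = 22 + 1*i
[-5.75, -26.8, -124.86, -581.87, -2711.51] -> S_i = -5.75*4.66^i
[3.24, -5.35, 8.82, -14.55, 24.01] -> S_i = 3.24*(-1.65)^i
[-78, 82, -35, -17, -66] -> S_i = Random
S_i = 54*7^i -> [54, 378, 2646, 18522, 129654]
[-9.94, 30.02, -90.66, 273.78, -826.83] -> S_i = -9.94*(-3.02)^i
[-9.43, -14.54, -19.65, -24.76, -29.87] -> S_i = -9.43 + -5.11*i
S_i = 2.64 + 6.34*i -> [2.64, 8.98, 15.32, 21.66, 28.0]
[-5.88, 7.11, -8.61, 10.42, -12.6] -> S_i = -5.88*(-1.21)^i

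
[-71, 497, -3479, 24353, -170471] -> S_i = -71*-7^i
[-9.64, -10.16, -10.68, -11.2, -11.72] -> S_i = -9.64 + -0.52*i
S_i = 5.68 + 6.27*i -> [5.68, 11.95, 18.22, 24.49, 30.76]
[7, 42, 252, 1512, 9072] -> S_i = 7*6^i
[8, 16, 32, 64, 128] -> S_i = 8*2^i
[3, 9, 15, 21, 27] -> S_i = 3 + 6*i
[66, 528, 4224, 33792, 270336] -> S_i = 66*8^i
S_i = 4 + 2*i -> [4, 6, 8, 10, 12]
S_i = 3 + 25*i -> [3, 28, 53, 78, 103]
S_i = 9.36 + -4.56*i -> [9.36, 4.8, 0.24, -4.32, -8.88]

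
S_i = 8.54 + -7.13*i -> [8.54, 1.41, -5.72, -12.85, -19.98]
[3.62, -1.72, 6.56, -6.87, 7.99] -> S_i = Random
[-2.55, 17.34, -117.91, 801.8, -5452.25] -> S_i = -2.55*(-6.80)^i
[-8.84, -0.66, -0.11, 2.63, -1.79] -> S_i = Random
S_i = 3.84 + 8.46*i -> [3.84, 12.3, 20.76, 29.22, 37.68]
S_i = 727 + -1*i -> [727, 726, 725, 724, 723]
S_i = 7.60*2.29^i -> [7.6, 17.4, 39.86, 91.27, 209.0]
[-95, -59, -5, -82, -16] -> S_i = Random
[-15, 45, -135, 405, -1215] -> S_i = -15*-3^i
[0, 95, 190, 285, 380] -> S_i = 0 + 95*i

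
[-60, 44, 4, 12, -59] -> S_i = Random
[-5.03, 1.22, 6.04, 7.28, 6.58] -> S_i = Random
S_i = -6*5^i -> [-6, -30, -150, -750, -3750]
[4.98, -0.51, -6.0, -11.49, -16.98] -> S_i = 4.98 + -5.49*i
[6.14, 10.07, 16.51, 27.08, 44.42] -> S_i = 6.14*1.64^i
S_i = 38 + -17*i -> [38, 21, 4, -13, -30]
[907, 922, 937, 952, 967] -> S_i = 907 + 15*i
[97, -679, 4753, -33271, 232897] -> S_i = 97*-7^i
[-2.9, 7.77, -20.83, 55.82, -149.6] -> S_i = -2.90*(-2.68)^i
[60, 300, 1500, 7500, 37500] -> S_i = 60*5^i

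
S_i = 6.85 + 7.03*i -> [6.85, 13.88, 20.91, 27.94, 34.97]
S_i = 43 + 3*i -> [43, 46, 49, 52, 55]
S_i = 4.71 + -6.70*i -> [4.71, -1.99, -8.69, -15.39, -22.09]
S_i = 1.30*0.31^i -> [1.3, 0.4, 0.12, 0.04, 0.01]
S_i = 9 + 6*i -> [9, 15, 21, 27, 33]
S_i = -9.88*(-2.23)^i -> [-9.88, 22.03, -49.13, 109.56, -244.33]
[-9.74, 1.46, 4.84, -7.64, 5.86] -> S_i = Random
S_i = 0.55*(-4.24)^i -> [0.55, -2.33, 9.89, -41.92, 177.76]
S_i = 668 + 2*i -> [668, 670, 672, 674, 676]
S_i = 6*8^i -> [6, 48, 384, 3072, 24576]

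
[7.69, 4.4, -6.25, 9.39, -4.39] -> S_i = Random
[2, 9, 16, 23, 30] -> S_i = 2 + 7*i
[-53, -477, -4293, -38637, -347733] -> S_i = -53*9^i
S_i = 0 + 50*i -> [0, 50, 100, 150, 200]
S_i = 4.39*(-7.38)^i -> [4.39, -32.4, 239.1, -1764.55, 13022.37]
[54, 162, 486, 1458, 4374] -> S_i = 54*3^i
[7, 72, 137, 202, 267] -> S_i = 7 + 65*i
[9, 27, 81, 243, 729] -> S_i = 9*3^i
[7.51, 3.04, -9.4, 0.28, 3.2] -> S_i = Random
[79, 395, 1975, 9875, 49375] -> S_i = 79*5^i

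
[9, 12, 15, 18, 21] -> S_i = 9 + 3*i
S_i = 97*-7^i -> [97, -679, 4753, -33271, 232897]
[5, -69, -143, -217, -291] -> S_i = 5 + -74*i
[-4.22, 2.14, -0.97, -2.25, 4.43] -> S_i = Random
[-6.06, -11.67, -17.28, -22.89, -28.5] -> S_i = -6.06 + -5.61*i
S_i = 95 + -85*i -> [95, 10, -75, -160, -245]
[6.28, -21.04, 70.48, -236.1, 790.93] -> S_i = 6.28*(-3.35)^i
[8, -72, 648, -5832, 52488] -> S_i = 8*-9^i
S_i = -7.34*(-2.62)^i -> [-7.34, 19.23, -50.38, 132.01, -345.86]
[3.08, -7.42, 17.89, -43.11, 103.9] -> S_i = 3.08*(-2.41)^i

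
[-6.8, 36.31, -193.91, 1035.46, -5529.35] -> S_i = -6.80*(-5.34)^i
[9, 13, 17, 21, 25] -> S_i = 9 + 4*i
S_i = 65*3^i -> [65, 195, 585, 1755, 5265]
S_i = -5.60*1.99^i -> [-5.6, -11.14, -22.18, -44.13, -87.82]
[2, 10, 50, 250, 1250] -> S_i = 2*5^i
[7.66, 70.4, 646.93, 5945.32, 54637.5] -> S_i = 7.66*9.19^i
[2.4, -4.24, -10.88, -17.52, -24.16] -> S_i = 2.40 + -6.64*i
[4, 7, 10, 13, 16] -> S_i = 4 + 3*i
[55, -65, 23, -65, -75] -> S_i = Random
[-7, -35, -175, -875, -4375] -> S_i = -7*5^i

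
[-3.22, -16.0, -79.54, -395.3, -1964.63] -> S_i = -3.22*4.97^i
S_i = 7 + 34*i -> [7, 41, 75, 109, 143]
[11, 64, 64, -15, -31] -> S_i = Random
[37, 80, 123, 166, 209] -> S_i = 37 + 43*i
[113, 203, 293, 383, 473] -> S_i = 113 + 90*i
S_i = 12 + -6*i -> [12, 6, 0, -6, -12]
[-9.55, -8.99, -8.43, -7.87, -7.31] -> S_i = -9.55 + 0.56*i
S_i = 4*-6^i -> [4, -24, 144, -864, 5184]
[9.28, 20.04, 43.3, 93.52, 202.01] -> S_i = 9.28*2.16^i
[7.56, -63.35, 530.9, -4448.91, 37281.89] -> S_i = 7.56*(-8.38)^i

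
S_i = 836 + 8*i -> [836, 844, 852, 860, 868]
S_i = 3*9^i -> [3, 27, 243, 2187, 19683]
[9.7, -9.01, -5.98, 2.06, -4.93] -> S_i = Random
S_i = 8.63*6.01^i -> [8.63, 51.87, 311.72, 1873.42, 11259.23]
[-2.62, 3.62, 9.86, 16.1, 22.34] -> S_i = -2.62 + 6.24*i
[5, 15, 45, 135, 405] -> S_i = 5*3^i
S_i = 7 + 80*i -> [7, 87, 167, 247, 327]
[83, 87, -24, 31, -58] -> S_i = Random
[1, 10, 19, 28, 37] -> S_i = 1 + 9*i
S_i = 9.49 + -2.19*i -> [9.49, 7.3, 5.11, 2.92, 0.73]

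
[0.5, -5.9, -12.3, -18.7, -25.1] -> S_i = 0.50 + -6.40*i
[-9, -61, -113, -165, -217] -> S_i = -9 + -52*i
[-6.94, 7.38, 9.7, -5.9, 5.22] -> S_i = Random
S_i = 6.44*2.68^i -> [6.44, 17.26, 46.25, 123.96, 332.22]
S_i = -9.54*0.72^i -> [-9.54, -6.87, -4.95, -3.56, -2.56]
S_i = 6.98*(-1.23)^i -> [6.98, -8.59, 10.56, -12.99, 15.98]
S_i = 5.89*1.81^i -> [5.89, 10.66, 19.3, 34.93, 63.22]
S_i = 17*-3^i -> [17, -51, 153, -459, 1377]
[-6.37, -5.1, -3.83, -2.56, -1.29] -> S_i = -6.37 + 1.27*i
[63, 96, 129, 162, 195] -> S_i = 63 + 33*i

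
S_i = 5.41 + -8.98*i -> [5.41, -3.57, -12.55, -21.53, -30.51]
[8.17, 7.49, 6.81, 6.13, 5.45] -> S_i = 8.17 + -0.68*i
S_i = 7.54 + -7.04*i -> [7.54, 0.5, -6.54, -13.58, -20.62]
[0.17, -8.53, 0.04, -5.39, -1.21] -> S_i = Random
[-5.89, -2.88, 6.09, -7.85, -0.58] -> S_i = Random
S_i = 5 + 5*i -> [5, 10, 15, 20, 25]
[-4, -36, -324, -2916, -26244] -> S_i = -4*9^i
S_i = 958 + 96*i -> [958, 1054, 1150, 1246, 1342]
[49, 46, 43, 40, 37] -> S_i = 49 + -3*i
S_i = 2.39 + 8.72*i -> [2.39, 11.11, 19.83, 28.55, 37.27]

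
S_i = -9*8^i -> [-9, -72, -576, -4608, -36864]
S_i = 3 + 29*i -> [3, 32, 61, 90, 119]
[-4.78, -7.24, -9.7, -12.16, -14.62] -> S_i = -4.78 + -2.46*i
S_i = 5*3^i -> [5, 15, 45, 135, 405]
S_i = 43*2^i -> [43, 86, 172, 344, 688]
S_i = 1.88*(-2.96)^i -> [1.88, -5.56, 16.47, -48.76, 144.32]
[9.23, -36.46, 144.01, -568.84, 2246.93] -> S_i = 9.23*(-3.95)^i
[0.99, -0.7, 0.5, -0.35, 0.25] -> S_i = 0.99*(-0.71)^i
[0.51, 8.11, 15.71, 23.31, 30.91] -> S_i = 0.51 + 7.60*i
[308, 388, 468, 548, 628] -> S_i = 308 + 80*i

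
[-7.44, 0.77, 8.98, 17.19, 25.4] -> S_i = -7.44 + 8.21*i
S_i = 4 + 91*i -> [4, 95, 186, 277, 368]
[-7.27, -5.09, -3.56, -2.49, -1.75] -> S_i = -7.27*0.70^i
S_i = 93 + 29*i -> [93, 122, 151, 180, 209]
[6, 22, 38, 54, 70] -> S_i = 6 + 16*i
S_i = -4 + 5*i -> [-4, 1, 6, 11, 16]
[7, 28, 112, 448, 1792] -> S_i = 7*4^i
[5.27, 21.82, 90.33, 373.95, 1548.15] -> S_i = 5.27*4.14^i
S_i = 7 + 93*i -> [7, 100, 193, 286, 379]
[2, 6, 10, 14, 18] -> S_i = 2 + 4*i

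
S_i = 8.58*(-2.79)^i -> [8.58, -23.94, 66.79, -186.34, 519.88]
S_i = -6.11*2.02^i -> [-6.11, -12.34, -24.93, -50.36, -101.73]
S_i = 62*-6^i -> [62, -372, 2232, -13392, 80352]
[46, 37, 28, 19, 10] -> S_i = 46 + -9*i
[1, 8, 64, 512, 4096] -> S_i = 1*8^i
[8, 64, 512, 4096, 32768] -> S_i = 8*8^i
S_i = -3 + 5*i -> [-3, 2, 7, 12, 17]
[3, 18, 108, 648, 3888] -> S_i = 3*6^i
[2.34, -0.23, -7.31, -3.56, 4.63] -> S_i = Random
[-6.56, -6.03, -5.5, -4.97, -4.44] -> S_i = -6.56 + 0.53*i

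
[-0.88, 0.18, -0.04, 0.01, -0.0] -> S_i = -0.88*(-0.21)^i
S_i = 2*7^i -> [2, 14, 98, 686, 4802]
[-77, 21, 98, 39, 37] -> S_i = Random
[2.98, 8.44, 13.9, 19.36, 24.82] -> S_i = 2.98 + 5.46*i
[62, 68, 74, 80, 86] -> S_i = 62 + 6*i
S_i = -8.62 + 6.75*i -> [-8.62, -1.87, 4.88, 11.63, 18.38]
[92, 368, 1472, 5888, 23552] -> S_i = 92*4^i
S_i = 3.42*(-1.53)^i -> [3.42, -5.23, 8.01, -12.25, 18.74]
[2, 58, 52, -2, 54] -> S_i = Random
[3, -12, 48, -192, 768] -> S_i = 3*-4^i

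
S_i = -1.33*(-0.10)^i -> [-1.33, 0.13, -0.01, 0.0, -0.0]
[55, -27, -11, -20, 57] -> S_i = Random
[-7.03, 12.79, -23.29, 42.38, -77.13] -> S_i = -7.03*(-1.82)^i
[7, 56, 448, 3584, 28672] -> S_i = 7*8^i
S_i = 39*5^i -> [39, 195, 975, 4875, 24375]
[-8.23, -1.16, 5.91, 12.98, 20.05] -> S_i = -8.23 + 7.07*i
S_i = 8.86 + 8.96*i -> [8.86, 17.82, 26.78, 35.74, 44.7]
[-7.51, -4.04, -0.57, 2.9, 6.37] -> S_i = -7.51 + 3.47*i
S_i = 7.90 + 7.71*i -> [7.9, 15.61, 23.32, 31.03, 38.74]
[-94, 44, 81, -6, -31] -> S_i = Random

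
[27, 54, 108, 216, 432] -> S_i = 27*2^i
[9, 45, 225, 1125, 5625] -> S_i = 9*5^i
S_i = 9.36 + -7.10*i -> [9.36, 2.26, -4.84, -11.94, -19.04]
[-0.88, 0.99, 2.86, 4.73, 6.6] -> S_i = -0.88 + 1.87*i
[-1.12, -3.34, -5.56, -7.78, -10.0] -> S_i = -1.12 + -2.22*i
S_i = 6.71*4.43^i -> [6.71, 29.73, 131.68, 583.36, 2584.27]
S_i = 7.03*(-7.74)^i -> [7.03, -54.41, 421.15, -3259.7, 25230.11]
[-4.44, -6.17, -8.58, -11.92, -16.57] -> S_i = -4.44*1.39^i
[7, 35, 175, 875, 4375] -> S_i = 7*5^i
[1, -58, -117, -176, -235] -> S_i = 1 + -59*i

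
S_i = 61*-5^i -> [61, -305, 1525, -7625, 38125]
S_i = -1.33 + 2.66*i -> [-1.33, 1.33, 3.99, 6.65, 9.31]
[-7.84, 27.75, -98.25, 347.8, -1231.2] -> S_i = -7.84*(-3.54)^i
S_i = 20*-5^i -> [20, -100, 500, -2500, 12500]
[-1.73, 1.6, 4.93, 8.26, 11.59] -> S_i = -1.73 + 3.33*i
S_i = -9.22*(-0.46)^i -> [-9.22, 4.24, -1.95, 0.9, -0.41]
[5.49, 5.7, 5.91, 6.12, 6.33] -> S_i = 5.49 + 0.21*i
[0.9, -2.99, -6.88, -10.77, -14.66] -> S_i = 0.90 + -3.89*i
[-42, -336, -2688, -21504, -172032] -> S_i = -42*8^i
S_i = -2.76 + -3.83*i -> [-2.76, -6.59, -10.42, -14.25, -18.08]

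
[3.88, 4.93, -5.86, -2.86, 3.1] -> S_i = Random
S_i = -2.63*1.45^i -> [-2.63, -3.81, -5.53, -8.02, -11.63]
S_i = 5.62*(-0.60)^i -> [5.62, -3.37, 2.02, -1.21, 0.73]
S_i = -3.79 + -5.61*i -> [-3.79, -9.4, -15.01, -20.62, -26.23]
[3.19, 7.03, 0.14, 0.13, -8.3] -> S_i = Random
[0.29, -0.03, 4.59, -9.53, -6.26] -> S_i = Random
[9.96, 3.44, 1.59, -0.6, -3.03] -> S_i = Random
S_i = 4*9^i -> [4, 36, 324, 2916, 26244]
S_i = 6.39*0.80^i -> [6.39, 5.11, 4.09, 3.27, 2.62]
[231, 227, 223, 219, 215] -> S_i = 231 + -4*i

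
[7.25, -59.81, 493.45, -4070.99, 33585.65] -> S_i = 7.25*(-8.25)^i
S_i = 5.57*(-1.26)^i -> [5.57, -7.02, 8.84, -11.14, 14.04]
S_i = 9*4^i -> [9, 36, 144, 576, 2304]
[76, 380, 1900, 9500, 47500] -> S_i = 76*5^i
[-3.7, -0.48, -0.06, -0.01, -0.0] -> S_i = -3.70*0.13^i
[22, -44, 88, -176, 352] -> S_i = 22*-2^i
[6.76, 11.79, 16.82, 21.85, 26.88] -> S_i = 6.76 + 5.03*i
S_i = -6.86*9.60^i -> [-6.86, -65.86, -632.22, -6069.29, -58265.17]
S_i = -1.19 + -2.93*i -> [-1.19, -4.12, -7.05, -9.98, -12.91]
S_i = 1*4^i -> [1, 4, 16, 64, 256]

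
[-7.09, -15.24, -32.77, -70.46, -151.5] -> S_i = -7.09*2.15^i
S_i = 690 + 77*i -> [690, 767, 844, 921, 998]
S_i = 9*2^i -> [9, 18, 36, 72, 144]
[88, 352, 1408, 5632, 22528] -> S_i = 88*4^i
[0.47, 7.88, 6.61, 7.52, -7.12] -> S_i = Random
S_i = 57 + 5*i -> [57, 62, 67, 72, 77]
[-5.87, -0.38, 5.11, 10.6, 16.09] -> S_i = -5.87 + 5.49*i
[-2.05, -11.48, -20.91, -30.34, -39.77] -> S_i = -2.05 + -9.43*i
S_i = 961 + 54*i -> [961, 1015, 1069, 1123, 1177]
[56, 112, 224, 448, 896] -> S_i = 56*2^i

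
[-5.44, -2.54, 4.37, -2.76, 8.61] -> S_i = Random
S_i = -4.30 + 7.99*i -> [-4.3, 3.69, 11.68, 19.67, 27.66]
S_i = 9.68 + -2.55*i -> [9.68, 7.13, 4.58, 2.03, -0.52]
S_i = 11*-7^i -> [11, -77, 539, -3773, 26411]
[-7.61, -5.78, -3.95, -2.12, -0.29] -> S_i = -7.61 + 1.83*i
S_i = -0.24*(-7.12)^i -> [-0.24, 1.71, -12.17, 86.63, -616.78]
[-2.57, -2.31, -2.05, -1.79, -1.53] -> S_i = -2.57 + 0.26*i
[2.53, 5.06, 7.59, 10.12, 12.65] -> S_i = 2.53 + 2.53*i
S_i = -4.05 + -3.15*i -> [-4.05, -7.2, -10.35, -13.5, -16.65]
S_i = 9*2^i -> [9, 18, 36, 72, 144]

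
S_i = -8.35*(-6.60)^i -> [-8.35, 55.11, -363.73, 2400.59, -15843.9]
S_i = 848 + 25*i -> [848, 873, 898, 923, 948]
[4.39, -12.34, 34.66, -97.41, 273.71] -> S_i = 4.39*(-2.81)^i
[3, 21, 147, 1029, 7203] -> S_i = 3*7^i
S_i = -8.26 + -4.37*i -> [-8.26, -12.63, -17.0, -21.37, -25.74]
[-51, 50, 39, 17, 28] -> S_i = Random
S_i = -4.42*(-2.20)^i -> [-4.42, 9.72, -21.39, 47.06, -103.54]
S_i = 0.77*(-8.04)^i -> [0.77, -6.19, 49.77, -400.18, 3217.47]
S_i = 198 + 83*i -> [198, 281, 364, 447, 530]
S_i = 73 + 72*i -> [73, 145, 217, 289, 361]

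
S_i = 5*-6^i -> [5, -30, 180, -1080, 6480]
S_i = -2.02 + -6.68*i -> [-2.02, -8.7, -15.38, -22.06, -28.74]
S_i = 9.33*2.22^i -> [9.33, 20.71, 45.98, 102.08, 226.62]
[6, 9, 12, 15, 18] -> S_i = 6 + 3*i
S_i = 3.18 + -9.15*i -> [3.18, -5.97, -15.12, -24.27, -33.42]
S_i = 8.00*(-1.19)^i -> [8.0, -9.52, 11.33, -13.48, 16.04]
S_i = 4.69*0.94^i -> [4.69, 4.41, 4.14, 3.9, 3.66]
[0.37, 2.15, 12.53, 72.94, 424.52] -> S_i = 0.37*5.82^i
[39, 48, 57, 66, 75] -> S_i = 39 + 9*i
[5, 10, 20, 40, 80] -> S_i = 5*2^i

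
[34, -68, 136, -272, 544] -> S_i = 34*-2^i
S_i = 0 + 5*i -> [0, 5, 10, 15, 20]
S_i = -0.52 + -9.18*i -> [-0.52, -9.7, -18.88, -28.06, -37.24]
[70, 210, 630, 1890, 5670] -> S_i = 70*3^i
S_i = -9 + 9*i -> [-9, 0, 9, 18, 27]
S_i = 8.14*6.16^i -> [8.14, 50.14, 308.88, 1902.68, 11720.53]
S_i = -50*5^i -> [-50, -250, -1250, -6250, -31250]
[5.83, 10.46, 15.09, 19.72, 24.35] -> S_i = 5.83 + 4.63*i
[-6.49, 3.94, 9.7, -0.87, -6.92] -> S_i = Random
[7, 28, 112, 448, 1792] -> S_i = 7*4^i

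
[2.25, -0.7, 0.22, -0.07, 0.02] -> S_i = 2.25*(-0.31)^i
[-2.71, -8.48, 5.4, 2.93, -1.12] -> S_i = Random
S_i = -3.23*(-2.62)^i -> [-3.23, 8.46, -22.17, 58.09, -152.2]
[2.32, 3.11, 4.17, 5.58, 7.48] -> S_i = 2.32*1.34^i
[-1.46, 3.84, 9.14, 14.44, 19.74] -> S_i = -1.46 + 5.30*i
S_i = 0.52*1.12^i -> [0.52, 0.58, 0.65, 0.73, 0.82]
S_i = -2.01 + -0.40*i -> [-2.01, -2.41, -2.81, -3.21, -3.61]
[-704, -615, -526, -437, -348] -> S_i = -704 + 89*i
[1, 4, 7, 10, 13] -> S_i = 1 + 3*i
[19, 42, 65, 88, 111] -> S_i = 19 + 23*i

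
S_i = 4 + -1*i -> [4, 3, 2, 1, 0]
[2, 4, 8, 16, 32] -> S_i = 2*2^i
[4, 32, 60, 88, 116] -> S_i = 4 + 28*i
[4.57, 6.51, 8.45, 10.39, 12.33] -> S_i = 4.57 + 1.94*i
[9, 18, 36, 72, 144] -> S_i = 9*2^i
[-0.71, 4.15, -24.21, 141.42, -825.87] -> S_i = -0.71*(-5.84)^i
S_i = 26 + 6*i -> [26, 32, 38, 44, 50]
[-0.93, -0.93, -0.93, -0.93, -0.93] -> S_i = -0.93 + -0.00*i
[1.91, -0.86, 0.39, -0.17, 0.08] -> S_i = 1.91*(-0.45)^i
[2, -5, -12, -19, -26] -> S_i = 2 + -7*i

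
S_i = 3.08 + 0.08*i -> [3.08, 3.16, 3.24, 3.32, 3.4]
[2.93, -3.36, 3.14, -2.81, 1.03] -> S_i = Random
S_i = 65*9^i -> [65, 585, 5265, 47385, 426465]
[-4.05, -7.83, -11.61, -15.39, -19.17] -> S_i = -4.05 + -3.78*i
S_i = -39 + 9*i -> [-39, -30, -21, -12, -3]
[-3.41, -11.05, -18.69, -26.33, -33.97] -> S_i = -3.41 + -7.64*i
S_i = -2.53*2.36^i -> [-2.53, -5.97, -14.09, -33.25, -78.48]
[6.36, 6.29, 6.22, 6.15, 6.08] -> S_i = 6.36 + -0.07*i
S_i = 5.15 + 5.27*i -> [5.15, 10.42, 15.69, 20.96, 26.23]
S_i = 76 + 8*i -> [76, 84, 92, 100, 108]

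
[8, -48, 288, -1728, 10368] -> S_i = 8*-6^i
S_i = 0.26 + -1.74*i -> [0.26, -1.48, -3.22, -4.96, -6.7]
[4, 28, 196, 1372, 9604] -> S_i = 4*7^i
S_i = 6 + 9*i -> [6, 15, 24, 33, 42]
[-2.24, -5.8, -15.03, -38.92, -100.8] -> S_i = -2.24*2.59^i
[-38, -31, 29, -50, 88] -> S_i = Random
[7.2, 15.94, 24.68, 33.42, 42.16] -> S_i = 7.20 + 8.74*i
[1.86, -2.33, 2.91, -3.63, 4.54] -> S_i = 1.86*(-1.25)^i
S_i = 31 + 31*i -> [31, 62, 93, 124, 155]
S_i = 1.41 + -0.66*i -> [1.41, 0.75, 0.09, -0.57, -1.23]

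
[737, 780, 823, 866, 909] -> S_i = 737 + 43*i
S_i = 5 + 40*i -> [5, 45, 85, 125, 165]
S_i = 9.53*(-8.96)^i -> [9.53, -85.39, 765.08, -6855.15, 61422.14]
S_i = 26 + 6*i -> [26, 32, 38, 44, 50]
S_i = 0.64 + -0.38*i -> [0.64, 0.26, -0.12, -0.5, -0.88]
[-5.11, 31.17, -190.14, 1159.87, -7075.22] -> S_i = -5.11*(-6.10)^i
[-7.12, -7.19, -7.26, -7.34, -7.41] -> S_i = -7.12*1.01^i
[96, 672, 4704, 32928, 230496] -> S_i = 96*7^i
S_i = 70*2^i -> [70, 140, 280, 560, 1120]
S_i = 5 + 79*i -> [5, 84, 163, 242, 321]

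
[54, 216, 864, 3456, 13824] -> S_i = 54*4^i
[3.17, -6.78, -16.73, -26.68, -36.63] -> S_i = 3.17 + -9.95*i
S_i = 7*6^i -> [7, 42, 252, 1512, 9072]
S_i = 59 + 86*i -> [59, 145, 231, 317, 403]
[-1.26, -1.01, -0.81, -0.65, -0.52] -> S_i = -1.26*0.80^i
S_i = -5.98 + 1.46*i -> [-5.98, -4.52, -3.06, -1.6, -0.14]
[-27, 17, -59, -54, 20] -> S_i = Random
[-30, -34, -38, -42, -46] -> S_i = -30 + -4*i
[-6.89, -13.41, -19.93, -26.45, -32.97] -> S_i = -6.89 + -6.52*i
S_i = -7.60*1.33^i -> [-7.6, -10.11, -13.44, -17.88, -23.78]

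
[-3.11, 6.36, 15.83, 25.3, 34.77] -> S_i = -3.11 + 9.47*i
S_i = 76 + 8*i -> [76, 84, 92, 100, 108]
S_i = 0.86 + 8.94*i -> [0.86, 9.8, 18.74, 27.68, 36.62]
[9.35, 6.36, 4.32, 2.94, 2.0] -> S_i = 9.35*0.68^i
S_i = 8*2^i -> [8, 16, 32, 64, 128]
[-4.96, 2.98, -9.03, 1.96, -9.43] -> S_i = Random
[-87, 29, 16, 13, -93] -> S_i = Random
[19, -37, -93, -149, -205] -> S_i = 19 + -56*i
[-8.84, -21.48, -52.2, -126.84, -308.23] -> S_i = -8.84*2.43^i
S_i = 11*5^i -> [11, 55, 275, 1375, 6875]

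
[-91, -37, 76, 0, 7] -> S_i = Random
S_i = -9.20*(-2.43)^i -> [-9.2, 22.36, -54.33, 132.01, -320.78]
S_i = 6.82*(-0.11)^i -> [6.82, -0.75, 0.08, -0.01, 0.0]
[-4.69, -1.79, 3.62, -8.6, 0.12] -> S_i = Random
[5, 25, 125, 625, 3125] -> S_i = 5*5^i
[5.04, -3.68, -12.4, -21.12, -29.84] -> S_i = 5.04 + -8.72*i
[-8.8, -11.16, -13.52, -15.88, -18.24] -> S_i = -8.80 + -2.36*i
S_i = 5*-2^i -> [5, -10, 20, -40, 80]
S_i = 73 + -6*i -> [73, 67, 61, 55, 49]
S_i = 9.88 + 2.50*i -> [9.88, 12.38, 14.88, 17.38, 19.88]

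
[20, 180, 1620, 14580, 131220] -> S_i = 20*9^i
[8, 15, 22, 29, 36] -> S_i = 8 + 7*i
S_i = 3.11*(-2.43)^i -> [3.11, -7.56, 18.36, -44.63, 108.44]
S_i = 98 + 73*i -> [98, 171, 244, 317, 390]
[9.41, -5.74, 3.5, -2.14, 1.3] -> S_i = 9.41*(-0.61)^i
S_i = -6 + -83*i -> [-6, -89, -172, -255, -338]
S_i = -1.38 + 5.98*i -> [-1.38, 4.6, 10.58, 16.56, 22.54]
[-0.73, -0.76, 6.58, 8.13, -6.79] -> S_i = Random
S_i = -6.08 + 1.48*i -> [-6.08, -4.6, -3.12, -1.64, -0.16]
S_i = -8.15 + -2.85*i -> [-8.15, -11.0, -13.85, -16.7, -19.55]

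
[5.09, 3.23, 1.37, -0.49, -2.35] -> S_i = 5.09 + -1.86*i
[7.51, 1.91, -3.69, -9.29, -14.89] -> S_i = 7.51 + -5.60*i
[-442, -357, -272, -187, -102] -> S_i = -442 + 85*i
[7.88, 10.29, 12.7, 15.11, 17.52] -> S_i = 7.88 + 2.41*i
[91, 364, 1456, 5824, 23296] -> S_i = 91*4^i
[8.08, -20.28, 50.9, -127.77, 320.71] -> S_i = 8.08*(-2.51)^i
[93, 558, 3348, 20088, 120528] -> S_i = 93*6^i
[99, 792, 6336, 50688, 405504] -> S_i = 99*8^i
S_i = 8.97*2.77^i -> [8.97, 24.85, 68.83, 190.65, 528.09]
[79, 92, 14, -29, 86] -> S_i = Random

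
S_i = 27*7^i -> [27, 189, 1323, 9261, 64827]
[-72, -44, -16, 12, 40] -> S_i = -72 + 28*i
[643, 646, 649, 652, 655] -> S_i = 643 + 3*i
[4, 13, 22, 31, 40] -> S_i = 4 + 9*i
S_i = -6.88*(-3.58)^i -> [-6.88, 24.63, -88.18, 315.67, -1130.11]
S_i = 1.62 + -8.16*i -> [1.62, -6.54, -14.7, -22.86, -31.02]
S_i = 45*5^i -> [45, 225, 1125, 5625, 28125]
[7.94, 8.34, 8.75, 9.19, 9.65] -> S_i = 7.94*1.05^i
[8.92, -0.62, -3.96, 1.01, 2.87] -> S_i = Random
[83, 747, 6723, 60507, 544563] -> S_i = 83*9^i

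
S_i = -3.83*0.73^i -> [-3.83, -2.8, -2.04, -1.49, -1.09]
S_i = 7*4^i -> [7, 28, 112, 448, 1792]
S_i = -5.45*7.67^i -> [-5.45, -41.8, -320.62, -2459.14, -18861.58]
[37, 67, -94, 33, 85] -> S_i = Random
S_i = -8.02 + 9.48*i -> [-8.02, 1.46, 10.94, 20.42, 29.9]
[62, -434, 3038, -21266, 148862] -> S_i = 62*-7^i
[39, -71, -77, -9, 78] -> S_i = Random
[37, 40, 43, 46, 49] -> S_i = 37 + 3*i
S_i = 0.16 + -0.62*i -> [0.16, -0.46, -1.08, -1.7, -2.32]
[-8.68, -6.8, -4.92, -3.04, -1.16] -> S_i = -8.68 + 1.88*i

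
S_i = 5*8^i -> [5, 40, 320, 2560, 20480]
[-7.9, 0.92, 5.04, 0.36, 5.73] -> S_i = Random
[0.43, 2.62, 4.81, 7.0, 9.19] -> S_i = 0.43 + 2.19*i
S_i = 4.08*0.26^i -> [4.08, 1.06, 0.28, 0.07, 0.02]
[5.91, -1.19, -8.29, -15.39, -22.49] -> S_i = 5.91 + -7.10*i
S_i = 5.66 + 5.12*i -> [5.66, 10.78, 15.9, 21.02, 26.14]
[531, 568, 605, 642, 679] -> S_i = 531 + 37*i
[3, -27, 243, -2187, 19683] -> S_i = 3*-9^i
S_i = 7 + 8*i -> [7, 15, 23, 31, 39]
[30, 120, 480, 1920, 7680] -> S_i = 30*4^i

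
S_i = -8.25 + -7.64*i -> [-8.25, -15.89, -23.53, -31.17, -38.81]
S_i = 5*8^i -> [5, 40, 320, 2560, 20480]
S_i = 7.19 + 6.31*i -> [7.19, 13.5, 19.81, 26.12, 32.43]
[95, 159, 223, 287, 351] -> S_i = 95 + 64*i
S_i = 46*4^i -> [46, 184, 736, 2944, 11776]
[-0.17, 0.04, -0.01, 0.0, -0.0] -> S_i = -0.17*(-0.25)^i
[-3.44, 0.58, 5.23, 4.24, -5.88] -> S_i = Random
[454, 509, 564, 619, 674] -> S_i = 454 + 55*i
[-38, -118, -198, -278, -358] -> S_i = -38 + -80*i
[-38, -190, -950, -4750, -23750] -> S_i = -38*5^i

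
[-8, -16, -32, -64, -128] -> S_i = -8*2^i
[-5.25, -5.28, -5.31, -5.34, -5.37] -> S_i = -5.25 + -0.03*i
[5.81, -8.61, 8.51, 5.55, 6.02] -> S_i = Random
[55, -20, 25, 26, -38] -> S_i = Random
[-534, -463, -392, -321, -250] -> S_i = -534 + 71*i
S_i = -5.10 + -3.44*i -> [-5.1, -8.54, -11.98, -15.42, -18.86]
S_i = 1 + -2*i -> [1, -1, -3, -5, -7]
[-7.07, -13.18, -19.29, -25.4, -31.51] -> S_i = -7.07 + -6.11*i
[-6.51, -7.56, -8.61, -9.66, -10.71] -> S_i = -6.51 + -1.05*i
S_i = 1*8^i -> [1, 8, 64, 512, 4096]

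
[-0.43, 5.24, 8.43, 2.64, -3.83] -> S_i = Random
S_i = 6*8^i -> [6, 48, 384, 3072, 24576]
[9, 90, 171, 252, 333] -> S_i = 9 + 81*i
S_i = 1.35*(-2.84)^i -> [1.35, -3.83, 10.89, -30.92, 87.82]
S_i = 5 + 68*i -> [5, 73, 141, 209, 277]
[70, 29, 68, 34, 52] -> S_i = Random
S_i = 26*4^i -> [26, 104, 416, 1664, 6656]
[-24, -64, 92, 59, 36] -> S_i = Random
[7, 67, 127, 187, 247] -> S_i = 7 + 60*i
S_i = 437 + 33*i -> [437, 470, 503, 536, 569]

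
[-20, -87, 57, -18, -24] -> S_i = Random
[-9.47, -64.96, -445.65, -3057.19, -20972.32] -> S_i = -9.47*6.86^i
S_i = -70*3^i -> [-70, -210, -630, -1890, -5670]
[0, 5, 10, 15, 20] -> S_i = 0 + 5*i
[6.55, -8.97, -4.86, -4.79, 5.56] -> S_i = Random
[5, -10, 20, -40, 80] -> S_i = 5*-2^i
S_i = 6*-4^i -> [6, -24, 96, -384, 1536]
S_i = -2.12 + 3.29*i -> [-2.12, 1.17, 4.46, 7.75, 11.04]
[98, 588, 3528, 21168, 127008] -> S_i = 98*6^i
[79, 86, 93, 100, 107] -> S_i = 79 + 7*i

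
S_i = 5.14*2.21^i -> [5.14, 11.36, 25.1, 55.48, 122.61]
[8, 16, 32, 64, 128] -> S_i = 8*2^i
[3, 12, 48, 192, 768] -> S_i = 3*4^i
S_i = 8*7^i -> [8, 56, 392, 2744, 19208]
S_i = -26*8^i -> [-26, -208, -1664, -13312, -106496]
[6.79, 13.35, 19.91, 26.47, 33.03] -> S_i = 6.79 + 6.56*i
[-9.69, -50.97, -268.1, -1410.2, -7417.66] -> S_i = -9.69*5.26^i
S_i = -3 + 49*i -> [-3, 46, 95, 144, 193]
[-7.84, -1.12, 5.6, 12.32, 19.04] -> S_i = -7.84 + 6.72*i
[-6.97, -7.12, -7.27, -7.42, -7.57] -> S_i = -6.97 + -0.15*i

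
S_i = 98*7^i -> [98, 686, 4802, 33614, 235298]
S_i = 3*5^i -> [3, 15, 75, 375, 1875]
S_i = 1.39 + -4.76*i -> [1.39, -3.37, -8.13, -12.89, -17.65]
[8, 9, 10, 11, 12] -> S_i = 8 + 1*i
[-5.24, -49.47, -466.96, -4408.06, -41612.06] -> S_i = -5.24*9.44^i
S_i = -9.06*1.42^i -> [-9.06, -12.87, -18.27, -25.94, -36.84]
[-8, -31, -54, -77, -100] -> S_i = -8 + -23*i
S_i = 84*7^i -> [84, 588, 4116, 28812, 201684]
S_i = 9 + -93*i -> [9, -84, -177, -270, -363]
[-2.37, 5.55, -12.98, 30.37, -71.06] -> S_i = -2.37*(-2.34)^i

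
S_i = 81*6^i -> [81, 486, 2916, 17496, 104976]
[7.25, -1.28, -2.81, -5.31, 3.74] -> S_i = Random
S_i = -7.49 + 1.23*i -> [-7.49, -6.26, -5.03, -3.8, -2.57]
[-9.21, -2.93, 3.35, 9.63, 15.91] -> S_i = -9.21 + 6.28*i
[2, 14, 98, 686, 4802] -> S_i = 2*7^i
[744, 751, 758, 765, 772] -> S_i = 744 + 7*i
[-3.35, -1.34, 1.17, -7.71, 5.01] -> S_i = Random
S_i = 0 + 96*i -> [0, 96, 192, 288, 384]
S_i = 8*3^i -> [8, 24, 72, 216, 648]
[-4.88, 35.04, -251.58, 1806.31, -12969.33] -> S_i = -4.88*(-7.18)^i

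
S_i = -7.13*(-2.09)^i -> [-7.13, 14.9, -31.14, 65.09, -136.04]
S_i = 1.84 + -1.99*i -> [1.84, -0.15, -2.14, -4.13, -6.12]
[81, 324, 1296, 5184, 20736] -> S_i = 81*4^i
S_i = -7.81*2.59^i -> [-7.81, -20.23, -52.39, -135.69, -351.44]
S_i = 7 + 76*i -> [7, 83, 159, 235, 311]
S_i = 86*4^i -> [86, 344, 1376, 5504, 22016]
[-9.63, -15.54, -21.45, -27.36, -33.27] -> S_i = -9.63 + -5.91*i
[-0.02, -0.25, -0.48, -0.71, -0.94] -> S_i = -0.02 + -0.23*i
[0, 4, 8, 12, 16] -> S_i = 0 + 4*i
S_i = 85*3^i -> [85, 255, 765, 2295, 6885]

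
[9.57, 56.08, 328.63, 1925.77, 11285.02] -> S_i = 9.57*5.86^i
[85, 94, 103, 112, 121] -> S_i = 85 + 9*i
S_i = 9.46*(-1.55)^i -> [9.46, -14.66, 22.73, -35.23, 54.6]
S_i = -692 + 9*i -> [-692, -683, -674, -665, -656]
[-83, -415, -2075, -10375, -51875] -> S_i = -83*5^i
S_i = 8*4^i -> [8, 32, 128, 512, 2048]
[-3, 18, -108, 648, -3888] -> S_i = -3*-6^i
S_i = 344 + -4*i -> [344, 340, 336, 332, 328]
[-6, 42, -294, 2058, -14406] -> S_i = -6*-7^i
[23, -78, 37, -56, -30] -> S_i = Random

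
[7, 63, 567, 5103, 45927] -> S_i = 7*9^i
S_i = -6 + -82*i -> [-6, -88, -170, -252, -334]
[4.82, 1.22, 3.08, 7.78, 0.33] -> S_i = Random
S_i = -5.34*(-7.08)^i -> [-5.34, 37.81, -267.67, 1895.14, -13417.58]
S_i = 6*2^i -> [6, 12, 24, 48, 96]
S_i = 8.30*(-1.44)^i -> [8.3, -11.95, 17.21, -24.78, 35.69]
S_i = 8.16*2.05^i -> [8.16, 16.73, 34.29, 70.3, 144.11]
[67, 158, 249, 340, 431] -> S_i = 67 + 91*i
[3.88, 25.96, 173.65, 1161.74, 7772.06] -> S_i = 3.88*6.69^i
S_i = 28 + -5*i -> [28, 23, 18, 13, 8]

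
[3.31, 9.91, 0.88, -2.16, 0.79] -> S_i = Random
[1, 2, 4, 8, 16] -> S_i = 1*2^i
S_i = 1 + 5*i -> [1, 6, 11, 16, 21]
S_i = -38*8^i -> [-38, -304, -2432, -19456, -155648]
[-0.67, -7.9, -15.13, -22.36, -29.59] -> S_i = -0.67 + -7.23*i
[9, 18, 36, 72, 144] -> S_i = 9*2^i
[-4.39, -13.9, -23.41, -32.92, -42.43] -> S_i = -4.39 + -9.51*i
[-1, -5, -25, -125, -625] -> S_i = -1*5^i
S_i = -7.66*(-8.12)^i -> [-7.66, 62.2, -505.06, 4101.07, -33300.66]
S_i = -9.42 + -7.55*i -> [-9.42, -16.97, -24.52, -32.07, -39.62]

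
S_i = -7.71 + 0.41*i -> [-7.71, -7.3, -6.89, -6.48, -6.07]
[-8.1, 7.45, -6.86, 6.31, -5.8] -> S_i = -8.10*(-0.92)^i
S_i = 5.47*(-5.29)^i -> [5.47, -28.94, 153.07, -809.76, 4283.61]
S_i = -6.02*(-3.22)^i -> [-6.02, 19.38, -62.42, 200.99, -647.17]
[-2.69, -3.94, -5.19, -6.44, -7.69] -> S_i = -2.69 + -1.25*i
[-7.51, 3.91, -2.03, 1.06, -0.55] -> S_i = -7.51*(-0.52)^i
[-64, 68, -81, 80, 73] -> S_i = Random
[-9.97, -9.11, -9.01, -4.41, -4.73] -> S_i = Random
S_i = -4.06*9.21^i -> [-4.06, -37.39, -344.39, -3171.79, -29212.22]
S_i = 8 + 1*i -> [8, 9, 10, 11, 12]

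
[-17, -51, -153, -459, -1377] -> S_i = -17*3^i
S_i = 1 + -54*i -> [1, -53, -107, -161, -215]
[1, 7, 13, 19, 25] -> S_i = 1 + 6*i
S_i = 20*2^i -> [20, 40, 80, 160, 320]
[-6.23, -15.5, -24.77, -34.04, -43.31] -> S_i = -6.23 + -9.27*i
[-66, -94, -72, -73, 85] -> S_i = Random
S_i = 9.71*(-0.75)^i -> [9.71, -7.28, 5.46, -4.1, 3.07]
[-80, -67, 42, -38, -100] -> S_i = Random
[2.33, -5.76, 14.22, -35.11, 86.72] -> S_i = 2.33*(-2.47)^i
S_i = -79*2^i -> [-79, -158, -316, -632, -1264]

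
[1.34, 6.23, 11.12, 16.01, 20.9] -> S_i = 1.34 + 4.89*i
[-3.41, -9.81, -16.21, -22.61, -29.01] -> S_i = -3.41 + -6.40*i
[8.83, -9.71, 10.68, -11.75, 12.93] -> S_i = 8.83*(-1.10)^i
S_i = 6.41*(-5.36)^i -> [6.41, -34.36, 184.16, -987.08, 5290.75]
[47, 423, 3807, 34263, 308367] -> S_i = 47*9^i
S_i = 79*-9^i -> [79, -711, 6399, -57591, 518319]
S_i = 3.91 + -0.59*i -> [3.91, 3.32, 2.73, 2.14, 1.55]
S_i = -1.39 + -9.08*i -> [-1.39, -10.47, -19.55, -28.63, -37.71]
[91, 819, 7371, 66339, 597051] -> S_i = 91*9^i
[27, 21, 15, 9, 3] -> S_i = 27 + -6*i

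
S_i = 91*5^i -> [91, 455, 2275, 11375, 56875]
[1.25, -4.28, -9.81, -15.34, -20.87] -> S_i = 1.25 + -5.53*i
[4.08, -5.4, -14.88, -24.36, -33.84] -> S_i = 4.08 + -9.48*i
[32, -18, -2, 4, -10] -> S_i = Random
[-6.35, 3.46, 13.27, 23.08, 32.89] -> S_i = -6.35 + 9.81*i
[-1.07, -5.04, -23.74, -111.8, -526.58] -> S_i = -1.07*4.71^i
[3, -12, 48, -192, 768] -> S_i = 3*-4^i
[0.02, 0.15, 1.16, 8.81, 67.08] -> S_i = 0.02*7.61^i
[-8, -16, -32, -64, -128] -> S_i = -8*2^i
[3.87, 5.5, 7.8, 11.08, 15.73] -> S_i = 3.87*1.42^i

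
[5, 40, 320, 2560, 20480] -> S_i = 5*8^i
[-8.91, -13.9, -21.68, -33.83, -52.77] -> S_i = -8.91*1.56^i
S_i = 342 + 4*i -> [342, 346, 350, 354, 358]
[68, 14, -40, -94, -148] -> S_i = 68 + -54*i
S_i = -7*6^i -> [-7, -42, -252, -1512, -9072]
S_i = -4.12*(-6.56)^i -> [-4.12, 27.03, -177.3, 1163.08, -7629.79]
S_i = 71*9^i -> [71, 639, 5751, 51759, 465831]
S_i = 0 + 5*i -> [0, 5, 10, 15, 20]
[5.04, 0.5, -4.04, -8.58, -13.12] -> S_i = 5.04 + -4.54*i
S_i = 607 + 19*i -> [607, 626, 645, 664, 683]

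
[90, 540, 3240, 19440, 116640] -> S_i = 90*6^i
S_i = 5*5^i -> [5, 25, 125, 625, 3125]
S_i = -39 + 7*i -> [-39, -32, -25, -18, -11]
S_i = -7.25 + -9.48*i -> [-7.25, -16.73, -26.21, -35.69, -45.17]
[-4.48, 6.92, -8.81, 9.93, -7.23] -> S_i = Random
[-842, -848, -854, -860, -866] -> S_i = -842 + -6*i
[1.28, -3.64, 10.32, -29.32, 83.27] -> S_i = 1.28*(-2.84)^i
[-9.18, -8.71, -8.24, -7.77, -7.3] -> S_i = -9.18 + 0.47*i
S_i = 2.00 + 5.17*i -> [2.0, 7.17, 12.34, 17.51, 22.68]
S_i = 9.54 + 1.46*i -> [9.54, 11.0, 12.46, 13.92, 15.38]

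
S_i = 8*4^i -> [8, 32, 128, 512, 2048]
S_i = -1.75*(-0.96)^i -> [-1.75, 1.68, -1.61, 1.55, -1.49]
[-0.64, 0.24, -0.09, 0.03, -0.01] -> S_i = -0.64*(-0.37)^i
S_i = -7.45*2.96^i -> [-7.45, -22.05, -65.27, -193.21, -571.9]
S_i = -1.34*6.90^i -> [-1.34, -9.25, -63.8, -440.2, -3037.39]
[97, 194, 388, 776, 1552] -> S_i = 97*2^i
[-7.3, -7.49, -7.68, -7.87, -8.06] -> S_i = -7.30 + -0.19*i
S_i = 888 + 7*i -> [888, 895, 902, 909, 916]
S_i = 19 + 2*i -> [19, 21, 23, 25, 27]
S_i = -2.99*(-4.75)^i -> [-2.99, 14.2, -67.46, 320.44, -1522.11]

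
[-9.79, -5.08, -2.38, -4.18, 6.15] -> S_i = Random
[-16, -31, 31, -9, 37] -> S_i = Random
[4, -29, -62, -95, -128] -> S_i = 4 + -33*i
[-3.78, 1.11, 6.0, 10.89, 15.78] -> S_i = -3.78 + 4.89*i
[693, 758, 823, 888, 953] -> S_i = 693 + 65*i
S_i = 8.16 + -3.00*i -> [8.16, 5.16, 2.16, -0.84, -3.84]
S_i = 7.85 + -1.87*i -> [7.85, 5.98, 4.11, 2.24, 0.37]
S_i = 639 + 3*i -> [639, 642, 645, 648, 651]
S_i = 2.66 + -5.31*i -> [2.66, -2.65, -7.96, -13.27, -18.58]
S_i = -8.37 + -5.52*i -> [-8.37, -13.89, -19.41, -24.93, -30.45]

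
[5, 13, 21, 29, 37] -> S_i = 5 + 8*i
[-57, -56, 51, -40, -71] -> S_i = Random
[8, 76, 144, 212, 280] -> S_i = 8 + 68*i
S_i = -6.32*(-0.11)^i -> [-6.32, 0.7, -0.08, 0.01, -0.0]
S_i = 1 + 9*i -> [1, 10, 19, 28, 37]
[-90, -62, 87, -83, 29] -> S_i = Random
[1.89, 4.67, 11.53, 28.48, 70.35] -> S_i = 1.89*2.47^i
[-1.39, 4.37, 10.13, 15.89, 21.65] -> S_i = -1.39 + 5.76*i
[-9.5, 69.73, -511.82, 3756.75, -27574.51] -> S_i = -9.50*(-7.34)^i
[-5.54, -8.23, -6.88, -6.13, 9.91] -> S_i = Random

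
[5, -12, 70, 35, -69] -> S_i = Random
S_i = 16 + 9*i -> [16, 25, 34, 43, 52]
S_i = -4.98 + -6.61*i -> [-4.98, -11.59, -18.2, -24.81, -31.42]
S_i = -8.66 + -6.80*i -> [-8.66, -15.46, -22.26, -29.06, -35.86]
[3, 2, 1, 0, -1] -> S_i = 3 + -1*i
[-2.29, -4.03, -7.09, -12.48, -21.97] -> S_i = -2.29*1.76^i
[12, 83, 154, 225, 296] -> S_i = 12 + 71*i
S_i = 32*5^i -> [32, 160, 800, 4000, 20000]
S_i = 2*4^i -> [2, 8, 32, 128, 512]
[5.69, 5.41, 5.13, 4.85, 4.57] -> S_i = 5.69 + -0.28*i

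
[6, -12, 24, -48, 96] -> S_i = 6*-2^i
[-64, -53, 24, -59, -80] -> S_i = Random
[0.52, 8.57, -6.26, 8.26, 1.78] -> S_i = Random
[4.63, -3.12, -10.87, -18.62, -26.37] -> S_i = 4.63 + -7.75*i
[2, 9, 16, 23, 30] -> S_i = 2 + 7*i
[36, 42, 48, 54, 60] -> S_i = 36 + 6*i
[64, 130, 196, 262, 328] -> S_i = 64 + 66*i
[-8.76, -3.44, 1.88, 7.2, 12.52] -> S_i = -8.76 + 5.32*i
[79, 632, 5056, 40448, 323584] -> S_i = 79*8^i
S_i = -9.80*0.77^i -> [-9.8, -7.55, -5.81, -4.47, -3.44]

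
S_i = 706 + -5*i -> [706, 701, 696, 691, 686]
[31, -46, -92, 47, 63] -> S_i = Random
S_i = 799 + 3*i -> [799, 802, 805, 808, 811]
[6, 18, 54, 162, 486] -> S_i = 6*3^i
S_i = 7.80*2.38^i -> [7.8, 18.56, 44.18, 105.15, 250.27]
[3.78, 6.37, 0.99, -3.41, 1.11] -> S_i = Random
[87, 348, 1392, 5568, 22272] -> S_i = 87*4^i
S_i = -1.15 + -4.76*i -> [-1.15, -5.91, -10.67, -15.43, -20.19]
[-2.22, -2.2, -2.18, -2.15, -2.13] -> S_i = -2.22*0.99^i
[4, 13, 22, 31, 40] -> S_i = 4 + 9*i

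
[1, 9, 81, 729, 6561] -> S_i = 1*9^i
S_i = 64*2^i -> [64, 128, 256, 512, 1024]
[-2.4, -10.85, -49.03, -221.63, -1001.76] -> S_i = -2.40*4.52^i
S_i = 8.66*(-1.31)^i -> [8.66, -11.34, 14.86, -19.47, 25.5]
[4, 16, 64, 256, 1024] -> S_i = 4*4^i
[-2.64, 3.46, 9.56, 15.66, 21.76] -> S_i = -2.64 + 6.10*i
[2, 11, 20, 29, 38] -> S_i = 2 + 9*i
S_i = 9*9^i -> [9, 81, 729, 6561, 59049]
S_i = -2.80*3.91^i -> [-2.8, -10.95, -42.81, -167.37, -654.43]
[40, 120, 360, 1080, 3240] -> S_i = 40*3^i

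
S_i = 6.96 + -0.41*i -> [6.96, 6.55, 6.14, 5.73, 5.32]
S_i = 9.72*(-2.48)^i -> [9.72, -24.11, 59.78, -148.26, 367.68]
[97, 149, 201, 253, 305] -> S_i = 97 + 52*i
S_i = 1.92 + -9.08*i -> [1.92, -7.16, -16.24, -25.32, -34.4]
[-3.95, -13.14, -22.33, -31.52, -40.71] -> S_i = -3.95 + -9.19*i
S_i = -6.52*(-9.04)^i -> [-6.52, 58.94, -532.82, 4816.74, -43543.3]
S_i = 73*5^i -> [73, 365, 1825, 9125, 45625]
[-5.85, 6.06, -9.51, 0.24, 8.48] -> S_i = Random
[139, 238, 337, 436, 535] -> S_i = 139 + 99*i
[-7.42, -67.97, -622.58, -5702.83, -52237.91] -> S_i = -7.42*9.16^i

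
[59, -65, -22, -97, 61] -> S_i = Random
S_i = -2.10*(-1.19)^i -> [-2.1, 2.5, -2.97, 3.54, -4.21]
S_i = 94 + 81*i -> [94, 175, 256, 337, 418]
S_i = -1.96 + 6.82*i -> [-1.96, 4.86, 11.68, 18.5, 25.32]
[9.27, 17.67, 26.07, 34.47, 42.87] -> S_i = 9.27 + 8.40*i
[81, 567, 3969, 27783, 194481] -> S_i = 81*7^i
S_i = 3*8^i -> [3, 24, 192, 1536, 12288]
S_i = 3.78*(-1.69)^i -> [3.78, -6.39, 10.8, -18.25, 30.83]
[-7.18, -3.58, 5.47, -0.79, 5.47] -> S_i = Random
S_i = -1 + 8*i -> [-1, 7, 15, 23, 31]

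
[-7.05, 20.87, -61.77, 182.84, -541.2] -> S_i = -7.05*(-2.96)^i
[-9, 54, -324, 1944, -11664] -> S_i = -9*-6^i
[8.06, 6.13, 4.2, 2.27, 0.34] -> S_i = 8.06 + -1.93*i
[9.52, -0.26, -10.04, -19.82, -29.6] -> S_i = 9.52 + -9.78*i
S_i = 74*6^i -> [74, 444, 2664, 15984, 95904]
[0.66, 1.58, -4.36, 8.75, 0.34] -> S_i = Random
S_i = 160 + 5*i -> [160, 165, 170, 175, 180]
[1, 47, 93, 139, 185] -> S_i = 1 + 46*i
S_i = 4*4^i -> [4, 16, 64, 256, 1024]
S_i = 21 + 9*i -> [21, 30, 39, 48, 57]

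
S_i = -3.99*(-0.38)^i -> [-3.99, 1.52, -0.58, 0.22, -0.08]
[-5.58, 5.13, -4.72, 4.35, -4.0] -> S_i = -5.58*(-0.92)^i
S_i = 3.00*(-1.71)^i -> [3.0, -5.13, 8.77, -15.0, 25.65]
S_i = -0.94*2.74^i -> [-0.94, -2.58, -7.06, -19.34, -52.98]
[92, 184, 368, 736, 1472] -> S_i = 92*2^i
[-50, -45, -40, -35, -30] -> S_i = -50 + 5*i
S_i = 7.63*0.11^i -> [7.63, 0.84, 0.09, 0.01, 0.0]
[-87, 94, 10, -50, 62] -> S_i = Random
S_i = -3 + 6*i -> [-3, 3, 9, 15, 21]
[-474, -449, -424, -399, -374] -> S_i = -474 + 25*i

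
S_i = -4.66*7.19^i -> [-4.66, -33.51, -240.9, -1732.1, -12453.79]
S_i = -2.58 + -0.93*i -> [-2.58, -3.51, -4.44, -5.37, -6.3]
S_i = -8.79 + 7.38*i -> [-8.79, -1.41, 5.97, 13.35, 20.73]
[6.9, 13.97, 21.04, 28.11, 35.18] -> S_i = 6.90 + 7.07*i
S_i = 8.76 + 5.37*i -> [8.76, 14.13, 19.5, 24.87, 30.24]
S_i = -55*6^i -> [-55, -330, -1980, -11880, -71280]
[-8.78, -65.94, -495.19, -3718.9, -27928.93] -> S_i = -8.78*7.51^i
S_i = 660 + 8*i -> [660, 668, 676, 684, 692]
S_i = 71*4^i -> [71, 284, 1136, 4544, 18176]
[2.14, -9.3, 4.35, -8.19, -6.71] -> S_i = Random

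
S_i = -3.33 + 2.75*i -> [-3.33, -0.58, 2.17, 4.92, 7.67]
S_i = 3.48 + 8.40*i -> [3.48, 11.88, 20.28, 28.68, 37.08]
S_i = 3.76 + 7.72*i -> [3.76, 11.48, 19.2, 26.92, 34.64]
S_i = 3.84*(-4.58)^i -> [3.84, -17.59, 80.55, -368.92, 1689.64]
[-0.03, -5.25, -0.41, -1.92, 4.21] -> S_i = Random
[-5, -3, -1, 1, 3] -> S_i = -5 + 2*i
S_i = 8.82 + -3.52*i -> [8.82, 5.3, 1.78, -1.74, -5.26]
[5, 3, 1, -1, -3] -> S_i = 5 + -2*i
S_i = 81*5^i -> [81, 405, 2025, 10125, 50625]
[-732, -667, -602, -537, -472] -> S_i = -732 + 65*i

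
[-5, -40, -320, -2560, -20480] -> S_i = -5*8^i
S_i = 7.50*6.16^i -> [7.5, 46.2, 284.59, 1753.09, 10799.01]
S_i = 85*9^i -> [85, 765, 6885, 61965, 557685]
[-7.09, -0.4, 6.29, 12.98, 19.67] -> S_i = -7.09 + 6.69*i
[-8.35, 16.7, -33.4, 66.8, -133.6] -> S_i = -8.35*(-2.00)^i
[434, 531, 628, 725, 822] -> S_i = 434 + 97*i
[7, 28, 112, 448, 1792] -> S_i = 7*4^i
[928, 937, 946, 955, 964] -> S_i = 928 + 9*i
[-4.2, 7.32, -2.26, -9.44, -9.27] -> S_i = Random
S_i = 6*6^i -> [6, 36, 216, 1296, 7776]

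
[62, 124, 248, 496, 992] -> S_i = 62*2^i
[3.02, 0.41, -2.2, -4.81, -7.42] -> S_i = 3.02 + -2.61*i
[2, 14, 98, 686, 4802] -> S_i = 2*7^i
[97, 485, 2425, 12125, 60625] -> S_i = 97*5^i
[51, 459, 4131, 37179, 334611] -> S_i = 51*9^i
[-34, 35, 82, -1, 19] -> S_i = Random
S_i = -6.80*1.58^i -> [-6.8, -10.74, -16.98, -26.82, -42.38]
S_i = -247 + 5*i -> [-247, -242, -237, -232, -227]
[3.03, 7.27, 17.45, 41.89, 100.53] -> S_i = 3.03*2.40^i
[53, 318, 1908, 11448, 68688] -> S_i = 53*6^i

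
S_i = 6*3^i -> [6, 18, 54, 162, 486]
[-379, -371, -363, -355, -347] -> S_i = -379 + 8*i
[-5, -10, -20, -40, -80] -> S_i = -5*2^i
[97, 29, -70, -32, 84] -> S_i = Random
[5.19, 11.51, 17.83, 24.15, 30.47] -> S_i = 5.19 + 6.32*i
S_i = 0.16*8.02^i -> [0.16, 1.28, 10.29, 82.54, 661.94]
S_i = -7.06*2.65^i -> [-7.06, -18.71, -49.58, -131.38, -348.17]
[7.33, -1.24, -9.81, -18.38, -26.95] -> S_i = 7.33 + -8.57*i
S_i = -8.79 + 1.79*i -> [-8.79, -7.0, -5.21, -3.42, -1.63]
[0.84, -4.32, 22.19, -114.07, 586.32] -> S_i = 0.84*(-5.14)^i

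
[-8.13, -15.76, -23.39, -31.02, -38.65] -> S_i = -8.13 + -7.63*i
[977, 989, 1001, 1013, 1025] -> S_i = 977 + 12*i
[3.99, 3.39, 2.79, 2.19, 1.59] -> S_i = 3.99 + -0.60*i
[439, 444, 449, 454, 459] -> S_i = 439 + 5*i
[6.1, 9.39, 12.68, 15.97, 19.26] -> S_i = 6.10 + 3.29*i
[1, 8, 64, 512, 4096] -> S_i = 1*8^i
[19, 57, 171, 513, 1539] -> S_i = 19*3^i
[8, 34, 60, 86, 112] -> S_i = 8 + 26*i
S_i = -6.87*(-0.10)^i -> [-6.87, 0.69, -0.07, 0.01, -0.0]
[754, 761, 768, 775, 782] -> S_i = 754 + 7*i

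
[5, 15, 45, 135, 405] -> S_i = 5*3^i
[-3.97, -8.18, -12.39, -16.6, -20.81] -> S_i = -3.97 + -4.21*i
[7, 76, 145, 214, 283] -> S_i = 7 + 69*i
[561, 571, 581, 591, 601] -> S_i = 561 + 10*i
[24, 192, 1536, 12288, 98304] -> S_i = 24*8^i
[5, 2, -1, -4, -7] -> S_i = 5 + -3*i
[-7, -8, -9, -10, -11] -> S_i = -7 + -1*i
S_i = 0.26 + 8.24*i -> [0.26, 8.5, 16.74, 24.98, 33.22]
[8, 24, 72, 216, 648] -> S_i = 8*3^i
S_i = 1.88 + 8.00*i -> [1.88, 9.88, 17.88, 25.88, 33.88]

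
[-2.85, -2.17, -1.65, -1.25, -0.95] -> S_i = -2.85*0.76^i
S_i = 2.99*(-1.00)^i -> [2.99, -2.99, 2.99, -2.99, 2.99]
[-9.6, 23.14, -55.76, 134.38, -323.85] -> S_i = -9.60*(-2.41)^i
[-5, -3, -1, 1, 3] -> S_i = -5 + 2*i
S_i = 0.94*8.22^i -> [0.94, 7.73, 63.51, 522.09, 4291.56]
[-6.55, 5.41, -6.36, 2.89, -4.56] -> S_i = Random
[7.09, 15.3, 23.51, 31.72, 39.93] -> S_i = 7.09 + 8.21*i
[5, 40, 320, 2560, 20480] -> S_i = 5*8^i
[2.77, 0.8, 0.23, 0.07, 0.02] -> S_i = 2.77*0.29^i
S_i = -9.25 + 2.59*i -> [-9.25, -6.66, -4.07, -1.48, 1.11]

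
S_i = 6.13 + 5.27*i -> [6.13, 11.4, 16.67, 21.94, 27.21]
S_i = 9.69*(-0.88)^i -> [9.69, -8.53, 7.5, -6.6, 5.81]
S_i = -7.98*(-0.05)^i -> [-7.98, 0.4, -0.02, 0.0, -0.0]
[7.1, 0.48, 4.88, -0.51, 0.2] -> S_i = Random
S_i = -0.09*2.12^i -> [-0.09, -0.19, -0.4, -0.86, -1.82]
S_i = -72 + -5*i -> [-72, -77, -82, -87, -92]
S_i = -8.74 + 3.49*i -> [-8.74, -5.25, -1.76, 1.73, 5.22]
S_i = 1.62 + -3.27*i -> [1.62, -1.65, -4.92, -8.19, -11.46]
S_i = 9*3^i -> [9, 27, 81, 243, 729]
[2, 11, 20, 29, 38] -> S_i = 2 + 9*i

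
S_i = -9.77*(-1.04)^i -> [-9.77, 10.16, -10.57, 10.99, -11.43]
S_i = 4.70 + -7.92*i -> [4.7, -3.22, -11.14, -19.06, -26.98]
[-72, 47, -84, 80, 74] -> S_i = Random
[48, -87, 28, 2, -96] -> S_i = Random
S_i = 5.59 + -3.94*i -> [5.59, 1.65, -2.29, -6.23, -10.17]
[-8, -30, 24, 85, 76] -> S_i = Random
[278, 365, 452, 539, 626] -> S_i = 278 + 87*i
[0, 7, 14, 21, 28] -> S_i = 0 + 7*i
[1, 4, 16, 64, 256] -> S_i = 1*4^i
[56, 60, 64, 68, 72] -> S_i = 56 + 4*i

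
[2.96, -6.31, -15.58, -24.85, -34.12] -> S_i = 2.96 + -9.27*i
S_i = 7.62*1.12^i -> [7.62, 8.53, 9.56, 10.71, 11.99]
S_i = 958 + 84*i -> [958, 1042, 1126, 1210, 1294]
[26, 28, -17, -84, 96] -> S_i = Random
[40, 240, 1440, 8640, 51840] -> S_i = 40*6^i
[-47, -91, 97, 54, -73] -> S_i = Random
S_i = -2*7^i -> [-2, -14, -98, -686, -4802]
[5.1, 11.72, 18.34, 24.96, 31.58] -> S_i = 5.10 + 6.62*i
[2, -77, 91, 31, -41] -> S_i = Random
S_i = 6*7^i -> [6, 42, 294, 2058, 14406]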